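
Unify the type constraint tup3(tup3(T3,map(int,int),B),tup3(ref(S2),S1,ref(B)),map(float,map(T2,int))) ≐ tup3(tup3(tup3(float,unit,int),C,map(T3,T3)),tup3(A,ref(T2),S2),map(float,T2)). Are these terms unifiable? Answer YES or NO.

NO

Decompose tup3/3: tup3(T3,map(int,int),B) ≐ tup3(tup3(float,unit,int),C,map(T3,T3)),  tup3(ref(S2),S1,ref(B)) ≐ tup3(A,ref(T2),S2),  map(float,map(T2,int)) ≐ map(float,T2).
Decompose tup3/3: T3 ≐ tup3(float,unit,int),  map(int,int) ≐ C,  B ≐ map(T3,T3).
Bind T3 := tup3(float,unit,int); substituting into the one remaining equation that mentions T3 gives: B ≐ map(tup3(float,unit,int),tup3(float,unit,int)).
Bind C := map(int,int); no other remaining equation mentions C.
Bind B := map(tup3(float,unit,int),tup3(float,unit,int)); substituting into the one remaining equation that mentions B gives: tup3(ref(S2),S1,ref(map(tup3(float,unit,int),tup3(float,unit,int)))) ≐ tup3(A,ref(T2),S2).
Decompose tup3/3: ref(S2) ≐ A,  S1 ≐ ref(T2),  ref(map(tup3(float,unit,int),tup3(float,unit,int))) ≐ S2.
Bind A := ref(S2); no other remaining equation mentions A.
Bind S1 := ref(T2); no other remaining equation mentions S1.
Bind S2 := ref(map(tup3(float,unit,int),tup3(float,unit,int))); no other remaining equation mentions S2. Substituting into the earlier binding gives A := ref(ref(map(tup3(float,unit,int),tup3(float,unit,int)))).
Decompose map/2: float ≐ float,  map(T2,int) ≐ T2.
Delete trivial equation float ≐ float.
Occurs check fails: T2 occurs in map(T2,int); the equation T2 ≐ map(T2,int) has no finite solution.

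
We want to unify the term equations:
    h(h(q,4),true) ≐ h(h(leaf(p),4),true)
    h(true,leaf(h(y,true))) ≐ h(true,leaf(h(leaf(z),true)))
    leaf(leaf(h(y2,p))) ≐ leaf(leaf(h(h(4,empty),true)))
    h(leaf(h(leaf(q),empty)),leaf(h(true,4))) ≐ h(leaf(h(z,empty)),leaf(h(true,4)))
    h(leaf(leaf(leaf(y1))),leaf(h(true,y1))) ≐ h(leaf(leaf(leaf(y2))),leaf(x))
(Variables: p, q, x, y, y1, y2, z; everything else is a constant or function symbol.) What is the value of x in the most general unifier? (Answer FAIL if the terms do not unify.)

h(true,h(4,empty))

Decompose h/2: h(q,4) ≐ h(leaf(p),4),  true ≐ true.
Decompose h/2: q ≐ leaf(p),  4 ≐ 4.
Bind q := leaf(p); substituting into the one remaining equation that mentions q gives: h(leaf(h(leaf(leaf(p)),empty)),leaf(h(true,4))) ≐ h(leaf(h(z,empty)),leaf(h(true,4))).
Delete trivial equation 4 ≐ 4.
Delete trivial equation true ≐ true.
Decompose h/2: true ≐ true,  leaf(h(y,true)) ≐ leaf(h(leaf(z),true)).
Delete trivial equation true ≐ true.
Decompose leaf/1: h(y,true) ≐ h(leaf(z),true).
Decompose h/2: y ≐ leaf(z),  true ≐ true.
Bind y := leaf(z); no other remaining equation mentions y.
Delete trivial equation true ≐ true.
Decompose leaf/1: leaf(h(y2,p)) ≐ leaf(h(h(4,empty),true)).
Decompose leaf/1: h(y2,p) ≐ h(h(4,empty),true).
Decompose h/2: y2 ≐ h(4,empty),  p ≐ true.
Bind y2 := h(4,empty); substituting into the one remaining equation that mentions y2 gives: h(leaf(leaf(leaf(y1))),leaf(h(true,y1))) ≐ h(leaf(leaf(leaf(h(4,empty)))),leaf(x)).
Bind p := true; substituting into the one remaining equation that mentions p gives: h(leaf(h(leaf(leaf(true)),empty)),leaf(h(true,4))) ≐ h(leaf(h(z,empty)),leaf(h(true,4))). Substituting into the earlier binding gives q := leaf(true).
Decompose h/2: leaf(h(leaf(leaf(true)),empty)) ≐ leaf(h(z,empty)),  leaf(h(true,4)) ≐ leaf(h(true,4)).
Decompose leaf/1: h(leaf(leaf(true)),empty) ≐ h(z,empty).
Decompose h/2: leaf(leaf(true)) ≐ z,  empty ≐ empty.
Bind z := leaf(leaf(true)); no other remaining equation mentions z. Substituting into the earlier binding gives y := leaf(leaf(leaf(true))).
Delete trivial equation empty ≐ empty.
Delete trivial equation leaf(h(true,4)) ≐ leaf(h(true,4)).
Decompose h/2: leaf(leaf(leaf(y1))) ≐ leaf(leaf(leaf(h(4,empty)))),  leaf(h(true,y1)) ≐ leaf(x).
Decompose leaf/1: leaf(leaf(y1)) ≐ leaf(leaf(h(4,empty))).
Decompose leaf/1: leaf(y1) ≐ leaf(h(4,empty)).
Decompose leaf/1: y1 ≐ h(4,empty).
Bind y1 := h(4,empty); substituting into the remaining equation gives: leaf(h(true,h(4,empty))) ≐ leaf(x).
Decompose leaf/1: h(true,h(4,empty)) ≐ x.
Bind x := h(true,h(4,empty)).
MGU = { q -> leaf(true), y -> leaf(leaf(leaf(true))), y2 -> h(4,empty), p -> true, z -> leaf(leaf(true)), y1 -> h(4,empty), x -> h(true,h(4,empty)) }, so x -> h(true,h(4,empty)).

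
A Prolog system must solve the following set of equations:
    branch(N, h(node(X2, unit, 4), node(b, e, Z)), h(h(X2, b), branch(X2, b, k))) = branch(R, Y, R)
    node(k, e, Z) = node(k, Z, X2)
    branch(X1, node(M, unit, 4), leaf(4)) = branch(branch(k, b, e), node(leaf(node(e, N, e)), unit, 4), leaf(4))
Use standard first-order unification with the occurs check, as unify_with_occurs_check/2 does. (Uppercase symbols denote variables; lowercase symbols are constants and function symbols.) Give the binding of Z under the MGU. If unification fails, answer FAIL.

Decompose branch/3: N = R,  h(node(X2, unit, 4), node(b, e, Z)) = Y,  h(h(X2, b), branch(X2, b, k)) = R.
Bind N := R; substituting into the one remaining equation that mentions N gives: branch(X1, node(M, unit, 4), leaf(4)) = branch(branch(k, b, e), node(leaf(node(e, R, e)), unit, 4), leaf(4)).
Bind Y := h(node(X2, unit, 4), node(b, e, Z)); no other remaining equation mentions Y.
Bind R := h(h(X2, b), branch(X2, b, k)); substituting into the one remaining equation that mentions R gives: branch(X1, node(M, unit, 4), leaf(4)) = branch(branch(k, b, e), node(leaf(node(e, h(h(X2, b), branch(X2, b, k)), e)), unit, 4), leaf(4)). Substituting into the earlier binding gives N := h(h(X2, b), branch(X2, b, k)).
Decompose node/3: k = k,  e = Z,  Z = X2.
Delete trivial equation k = k.
Bind Z := e; substituting into the one remaining equation that mentions Z gives: e = X2. Substituting into the earlier binding gives Y := h(node(X2, unit, 4), node(b, e, e)).
Bind X2 := e; substituting into the remaining equation gives: branch(X1, node(M, unit, 4), leaf(4)) = branch(branch(k, b, e), node(leaf(node(e, h(h(e, b), branch(e, b, k)), e)), unit, 4), leaf(4)). Substituting into the earlier bindings gives N := h(h(e, b), branch(e, b, k)), Y := h(node(e, unit, 4), node(b, e, e)), R := h(h(e, b), branch(e, b, k)).
Decompose branch/3: X1 = branch(k, b, e),  node(M, unit, 4) = node(leaf(node(e, h(h(e, b), branch(e, b, k)), e)), unit, 4),  leaf(4) = leaf(4).
Bind X1 := branch(k, b, e); no other remaining equation mentions X1.
Decompose node/3: M = leaf(node(e, h(h(e, b), branch(e, b, k)), e)),  unit = unit,  4 = 4.
Bind M := leaf(node(e, h(h(e, b), branch(e, b, k)), e)); no other remaining equation mentions M.
Delete trivial equation unit = unit.
Delete trivial equation 4 = 4.
Delete trivial equation leaf(4) = leaf(4).
MGU = { N -> h(h(e, b), branch(e, b, k)), Y -> h(node(e, unit, 4), node(b, e, e)), R -> h(h(e, b), branch(e, b, k)), Z -> e, X2 -> e, X1 -> branch(k, b, e), M -> leaf(node(e, h(h(e, b), branch(e, b, k)), e)) }, so Z -> e.

e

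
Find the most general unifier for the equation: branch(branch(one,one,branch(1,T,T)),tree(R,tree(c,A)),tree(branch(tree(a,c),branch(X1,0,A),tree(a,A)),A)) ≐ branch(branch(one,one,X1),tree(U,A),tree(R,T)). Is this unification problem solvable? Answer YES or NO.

NO

Decompose branch/3: branch(one,one,branch(1,T,T)) ≐ branch(one,one,X1),  tree(R,tree(c,A)) ≐ tree(U,A),  tree(branch(tree(a,c),branch(X1,0,A),tree(a,A)),A) ≐ tree(R,T).
Decompose branch/3: one ≐ one,  one ≐ one,  branch(1,T,T) ≐ X1.
Delete trivial equation one ≐ one.
Delete trivial equation one ≐ one.
Bind X1 := branch(1,T,T); substituting into the one remaining equation that mentions X1 gives: tree(branch(tree(a,c),branch(branch(1,T,T),0,A),tree(a,A)),A) ≐ tree(R,T).
Decompose tree/2: R ≐ U,  tree(c,A) ≐ A.
Bind R := U; substituting into the one remaining equation that mentions R gives: tree(branch(tree(a,c),branch(branch(1,T,T),0,A),tree(a,A)),A) ≐ tree(U,T).
Occurs check fails: A occurs in tree(c,A); the equation A ≐ tree(c,A) has no finite solution.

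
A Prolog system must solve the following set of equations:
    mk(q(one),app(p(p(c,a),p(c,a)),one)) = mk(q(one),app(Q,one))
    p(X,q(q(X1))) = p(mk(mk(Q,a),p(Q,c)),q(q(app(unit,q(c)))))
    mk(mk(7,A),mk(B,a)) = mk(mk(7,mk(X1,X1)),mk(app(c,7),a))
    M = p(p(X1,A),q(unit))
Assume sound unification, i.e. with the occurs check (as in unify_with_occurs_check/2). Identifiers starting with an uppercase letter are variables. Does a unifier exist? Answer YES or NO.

Decompose mk/2: q(one) = q(one),  app(p(p(c,a),p(c,a)),one) = app(Q,one).
Delete trivial equation q(one) = q(one).
Decompose app/2: p(p(c,a),p(c,a)) = Q,  one = one.
Bind Q := p(p(c,a),p(c,a)); substituting into the one remaining equation that mentions Q gives: p(X,q(q(X1))) = p(mk(mk(p(p(c,a),p(c,a)),a),p(p(p(c,a),p(c,a)),c)),q(q(app(unit,q(c))))).
Delete trivial equation one = one.
Decompose p/2: X = mk(mk(p(p(c,a),p(c,a)),a),p(p(p(c,a),p(c,a)),c)),  q(q(X1)) = q(q(app(unit,q(c)))).
Bind X := mk(mk(p(p(c,a),p(c,a)),a),p(p(p(c,a),p(c,a)),c)); no other remaining equation mentions X.
Decompose q/1: q(X1) = q(app(unit,q(c))).
Decompose q/1: X1 = app(unit,q(c)).
Bind X1 := app(unit,q(c)); substituting into the remaining equations gives: mk(mk(7,A),mk(B,a)) = mk(mk(7,mk(app(unit,q(c)),app(unit,q(c)))),mk(app(c,7),a)),  M = p(p(app(unit,q(c)),A),q(unit)).
Decompose mk/2: mk(7,A) = mk(7,mk(app(unit,q(c)),app(unit,q(c)))),  mk(B,a) = mk(app(c,7),a).
Decompose mk/2: 7 = 7,  A = mk(app(unit,q(c)),app(unit,q(c))).
Delete trivial equation 7 = 7.
Bind A := mk(app(unit,q(c)),app(unit,q(c))); substituting into the one remaining equation that mentions A gives: M = p(p(app(unit,q(c)),mk(app(unit,q(c)),app(unit,q(c)))),q(unit)).
Decompose mk/2: B = app(c,7),  a = a.
Bind B := app(c,7); no other remaining equation mentions B.
Delete trivial equation a = a.
Bind M := p(p(app(unit,q(c)),mk(app(unit,q(c)),app(unit,q(c)))),q(unit)).
No equations remain and no clash or occurs-check failure arose, so a unifier exists.

YES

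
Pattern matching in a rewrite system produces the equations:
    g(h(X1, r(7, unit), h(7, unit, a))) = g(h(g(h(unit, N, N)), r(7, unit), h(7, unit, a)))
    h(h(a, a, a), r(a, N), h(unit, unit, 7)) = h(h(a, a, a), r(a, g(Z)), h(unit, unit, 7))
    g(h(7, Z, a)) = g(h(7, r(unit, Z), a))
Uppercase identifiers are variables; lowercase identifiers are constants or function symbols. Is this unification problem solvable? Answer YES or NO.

Decompose g/1: h(X1, r(7, unit), h(7, unit, a)) = h(g(h(unit, N, N)), r(7, unit), h(7, unit, a)).
Decompose h/3: X1 = g(h(unit, N, N)),  r(7, unit) = r(7, unit),  h(7, unit, a) = h(7, unit, a).
Bind X1 := g(h(unit, N, N)); no other remaining equation mentions X1.
Delete trivial equation r(7, unit) = r(7, unit).
Delete trivial equation h(7, unit, a) = h(7, unit, a).
Decompose h/3: h(a, a, a) = h(a, a, a),  r(a, N) = r(a, g(Z)),  h(unit, unit, 7) = h(unit, unit, 7).
Delete trivial equation h(a, a, a) = h(a, a, a).
Decompose r/2: a = a,  N = g(Z).
Delete trivial equation a = a.
Bind N := g(Z); no other remaining equation mentions N. Substituting into the earlier binding gives X1 := g(h(unit, g(Z), g(Z))).
Delete trivial equation h(unit, unit, 7) = h(unit, unit, 7).
Decompose g/1: h(7, Z, a) = h(7, r(unit, Z), a).
Decompose h/3: 7 = 7,  Z = r(unit, Z),  a = a.
Delete trivial equation 7 = 7.
Occurs check fails: Z occurs in r(unit, Z); the equation Z = r(unit, Z) has no finite solution.

NO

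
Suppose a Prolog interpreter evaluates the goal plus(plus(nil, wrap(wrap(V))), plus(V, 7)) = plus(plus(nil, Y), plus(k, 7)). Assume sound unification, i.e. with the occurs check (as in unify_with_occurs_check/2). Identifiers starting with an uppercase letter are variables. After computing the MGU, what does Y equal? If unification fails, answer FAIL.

Decompose plus/2: plus(nil, wrap(wrap(V))) = plus(nil, Y),  plus(V, 7) = plus(k, 7).
Decompose plus/2: nil = nil,  wrap(wrap(V)) = Y.
Delete trivial equation nil = nil.
Bind Y := wrap(wrap(V)); no other remaining equation mentions Y.
Decompose plus/2: V = k,  7 = 7.
Bind V := k; no other remaining equation mentions V. Substituting into the earlier binding gives Y := wrap(wrap(k)).
Delete trivial equation 7 = 7.
MGU = { Y ↦ wrap(wrap(k)), V ↦ k }, so Y ↦ wrap(wrap(k)).

wrap(wrap(k))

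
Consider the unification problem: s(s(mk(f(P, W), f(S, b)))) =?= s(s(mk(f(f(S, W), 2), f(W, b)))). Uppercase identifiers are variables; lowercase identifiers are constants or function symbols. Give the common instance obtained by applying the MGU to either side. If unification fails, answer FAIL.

s(s(mk(f(f(2, 2), 2), f(2, b))))

Decompose s/1: s(mk(f(P, W), f(S, b))) =?= s(mk(f(f(S, W), 2), f(W, b))).
Decompose s/1: mk(f(P, W), f(S, b)) =?= mk(f(f(S, W), 2), f(W, b)).
Decompose mk/2: f(P, W) =?= f(f(S, W), 2),  f(S, b) =?= f(W, b).
Decompose f/2: P =?= f(S, W),  W =?= 2.
Bind P := f(S, W); no other remaining equation mentions P.
Bind W := 2; substituting into the remaining equation gives: f(S, b) =?= f(2, b). Substituting into the earlier binding gives P := f(S, 2).
Decompose f/2: S =?= 2,  b =?= b.
Bind S := 2; no other remaining equation mentions S. Substituting into the earlier binding gives P := f(2, 2).
Delete trivial equation b =?= b.
Applying the MGU to either side gives s(s(mk(f(f(2, 2), 2), f(2, b)))).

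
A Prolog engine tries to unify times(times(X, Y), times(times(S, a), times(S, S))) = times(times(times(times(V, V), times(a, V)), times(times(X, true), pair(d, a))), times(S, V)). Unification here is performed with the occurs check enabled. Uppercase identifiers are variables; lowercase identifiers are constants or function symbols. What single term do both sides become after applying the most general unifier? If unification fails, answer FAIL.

Decompose times/2: times(X, Y) = times(times(times(V, V), times(a, V)), times(times(X, true), pair(d, a))),  times(times(S, a), times(S, S)) = times(S, V).
Decompose times/2: X = times(times(V, V), times(a, V)),  Y = times(times(X, true), pair(d, a)).
Bind X := times(times(V, V), times(a, V)); substituting into the one remaining equation that mentions X gives: Y = times(times(times(times(V, V), times(a, V)), true), pair(d, a)).
Bind Y := times(times(times(times(V, V), times(a, V)), true), pair(d, a)); no other remaining equation mentions Y.
Decompose times/2: times(S, a) = S,  times(S, S) = V.
Occurs check fails: S occurs in times(S, a); the equation S = times(S, a) has no finite solution.

FAIL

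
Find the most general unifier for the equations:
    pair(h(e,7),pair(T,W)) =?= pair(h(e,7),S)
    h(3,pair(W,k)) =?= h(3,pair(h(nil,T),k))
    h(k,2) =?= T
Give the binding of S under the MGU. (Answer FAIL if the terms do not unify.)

pair(h(k,2),h(nil,h(k,2)))

Decompose pair/2: h(e,7) =?= h(e,7),  pair(T,W) =?= S.
Delete trivial equation h(e,7) =?= h(e,7).
Bind S := pair(T,W); no other remaining equation mentions S.
Decompose h/2: 3 =?= 3,  pair(W,k) =?= pair(h(nil,T),k).
Delete trivial equation 3 =?= 3.
Decompose pair/2: W =?= h(nil,T),  k =?= k.
Bind W := h(nil,T); no other remaining equation mentions W. Substituting into the earlier binding gives S := pair(T,h(nil,T)).
Delete trivial equation k =?= k.
Bind T := h(k,2). Substituting into the earlier bindings gives S := pair(h(k,2),h(nil,h(k,2))), W := h(nil,h(k,2)).
MGU = { S ↦ pair(h(k,2),h(nil,h(k,2))), W ↦ h(nil,h(k,2)), T ↦ h(k,2) }, so S ↦ pair(h(k,2),h(nil,h(k,2))).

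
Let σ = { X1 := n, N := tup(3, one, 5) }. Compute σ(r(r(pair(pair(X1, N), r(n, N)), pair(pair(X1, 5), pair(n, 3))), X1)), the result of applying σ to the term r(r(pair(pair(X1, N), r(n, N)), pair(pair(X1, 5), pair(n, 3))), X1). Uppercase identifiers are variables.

r(r(pair(pair(n, tup(3, one, 5)), r(n, tup(3, one, 5))), pair(pair(n, 5), pair(n, 3))), n)

Replace each occurrence of X1 with n.
Replace each occurrence of N with tup(3, one, 5).
Result: r(r(pair(pair(n, tup(3, one, 5)), r(n, tup(3, one, 5))), pair(pair(n, 5), pair(n, 3))), n).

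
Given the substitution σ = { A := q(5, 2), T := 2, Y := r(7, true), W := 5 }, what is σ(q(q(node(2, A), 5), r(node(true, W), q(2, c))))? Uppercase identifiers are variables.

q(q(node(2, q(5, 2)), 5), r(node(true, 5), q(2, c)))

Replace each occurrence of A with q(5, 2).
Replace each occurrence of W with 5.
Result: q(q(node(2, q(5, 2)), 5), r(node(true, 5), q(2, c))).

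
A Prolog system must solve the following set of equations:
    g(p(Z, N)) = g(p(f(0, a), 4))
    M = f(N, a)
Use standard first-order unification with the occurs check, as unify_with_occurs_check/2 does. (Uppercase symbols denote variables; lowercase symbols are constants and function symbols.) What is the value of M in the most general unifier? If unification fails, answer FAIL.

f(4, a)

Decompose g/1: p(Z, N) = p(f(0, a), 4).
Decompose p/2: Z = f(0, a),  N = 4.
Bind Z := f(0, a); no other remaining equation mentions Z.
Bind N := 4; substituting into the remaining equation gives: M = f(4, a).
Bind M := f(4, a).
MGU = { Z ↦ f(0, a), N ↦ 4, M ↦ f(4, a) }, so M ↦ f(4, a).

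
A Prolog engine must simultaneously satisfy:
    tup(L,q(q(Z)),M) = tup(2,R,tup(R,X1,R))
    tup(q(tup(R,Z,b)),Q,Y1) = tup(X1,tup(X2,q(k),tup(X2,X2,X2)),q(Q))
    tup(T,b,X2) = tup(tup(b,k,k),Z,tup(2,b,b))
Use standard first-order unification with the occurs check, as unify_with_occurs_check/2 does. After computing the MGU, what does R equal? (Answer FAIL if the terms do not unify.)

Decompose tup/3: L = 2,  q(q(Z)) = R,  M = tup(R,X1,R).
Bind L := 2; no other remaining equation mentions L.
Bind R := q(q(Z)); substituting into the 2 remaining equations that mention R gives: M = tup(q(q(Z)),X1,q(q(Z))),  tup(q(tup(q(q(Z)),Z,b)),Q,Y1) = tup(X1,tup(X2,q(k),tup(X2,X2,X2)),q(Q)).
Bind M := tup(q(q(Z)),X1,q(q(Z))); no other remaining equation mentions M.
Decompose tup/3: q(tup(q(q(Z)),Z,b)) = X1,  Q = tup(X2,q(k),tup(X2,X2,X2)),  Y1 = q(Q).
Bind X1 := q(tup(q(q(Z)),Z,b)); no other remaining equation mentions X1. Substituting into the earlier binding gives M := tup(q(q(Z)),q(tup(q(q(Z)),Z,b)),q(q(Z))).
Bind Q := tup(X2,q(k),tup(X2,X2,X2)); substituting into the one remaining equation that mentions Q gives: Y1 = q(tup(X2,q(k),tup(X2,X2,X2))).
Bind Y1 := q(tup(X2,q(k),tup(X2,X2,X2))); no other remaining equation mentions Y1.
Decompose tup/3: T = tup(b,k,k),  b = Z,  X2 = tup(2,b,b).
Bind T := tup(b,k,k); no other remaining equation mentions T.
Bind Z := b; no other remaining equation mentions Z. Substituting into the earlier bindings gives R := q(q(b)), M := tup(q(q(b)),q(tup(q(q(b)),b,b)),q(q(b))), X1 := q(tup(q(q(b)),b,b)).
Bind X2 := tup(2,b,b). Substituting into the earlier bindings gives Q := tup(tup(2,b,b),q(k),tup(tup(2,b,b),tup(2,b,b),tup(2,b,b))), Y1 := q(tup(tup(2,b,b),q(k),tup(tup(2,b,b),tup(2,b,b),tup(2,b,b)))).
MGU = { L ↦ 2, R ↦ q(q(b)), M ↦ tup(q(q(b)),q(tup(q(q(b)),b,b)),q(q(b))), X1 ↦ q(tup(q(q(b)),b,b)), Q ↦ tup(tup(2,b,b),q(k),tup(tup(2,b,b),tup(2,b,b),tup(2,b,b))), Y1 ↦ q(tup(tup(2,b,b),q(k),tup(tup(2,b,b),tup(2,b,b),tup(2,b,b)))), T ↦ tup(b,k,k), Z ↦ b, X2 ↦ tup(2,b,b) }, so R ↦ q(q(b)).

q(q(b))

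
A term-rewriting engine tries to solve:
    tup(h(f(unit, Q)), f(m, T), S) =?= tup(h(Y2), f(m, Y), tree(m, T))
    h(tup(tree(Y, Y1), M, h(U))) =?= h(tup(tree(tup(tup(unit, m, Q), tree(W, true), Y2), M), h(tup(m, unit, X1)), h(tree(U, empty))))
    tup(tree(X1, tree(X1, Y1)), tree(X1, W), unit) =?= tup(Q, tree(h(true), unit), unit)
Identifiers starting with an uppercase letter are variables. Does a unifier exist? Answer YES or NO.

NO

Decompose tup/3: h(f(unit, Q)) =?= h(Y2),  f(m, T) =?= f(m, Y),  S =?= tree(m, T).
Decompose h/1: f(unit, Q) =?= Y2.
Bind Y2 := f(unit, Q); substituting into the one remaining equation that mentions Y2 gives: h(tup(tree(Y, Y1), M, h(U))) =?= h(tup(tree(tup(tup(unit, m, Q), tree(W, true), f(unit, Q)), M), h(tup(m, unit, X1)), h(tree(U, empty)))).
Decompose f/2: m =?= m,  T =?= Y.
Delete trivial equation m =?= m.
Bind T := Y; substituting into the one remaining equation that mentions T gives: S =?= tree(m, Y).
Bind S := tree(m, Y); no other remaining equation mentions S.
Decompose h/1: tup(tree(Y, Y1), M, h(U)) =?= tup(tree(tup(tup(unit, m, Q), tree(W, true), f(unit, Q)), M), h(tup(m, unit, X1)), h(tree(U, empty))).
Decompose tup/3: tree(Y, Y1) =?= tree(tup(tup(unit, m, Q), tree(W, true), f(unit, Q)), M),  M =?= h(tup(m, unit, X1)),  h(U) =?= h(tree(U, empty)).
Decompose tree/2: Y =?= tup(tup(unit, m, Q), tree(W, true), f(unit, Q)),  Y1 =?= M.
Bind Y := tup(tup(unit, m, Q), tree(W, true), f(unit, Q)); no other remaining equation mentions Y. Substituting into the earlier bindings gives T := tup(tup(unit, m, Q), tree(W, true), f(unit, Q)), S := tree(m, tup(tup(unit, m, Q), tree(W, true), f(unit, Q))).
Bind Y1 := M; substituting into the one remaining equation that mentions Y1 gives: tup(tree(X1, tree(X1, M)), tree(X1, W), unit) =?= tup(Q, tree(h(true), unit), unit).
Bind M := h(tup(m, unit, X1)); substituting into the one remaining equation that mentions M gives: tup(tree(X1, tree(X1, h(tup(m, unit, X1)))), tree(X1, W), unit) =?= tup(Q, tree(h(true), unit), unit). Substituting into the earlier binding gives Y1 := h(tup(m, unit, X1)).
Decompose h/1: U =?= tree(U, empty).
Occurs check fails: U occurs in tree(U, empty); the equation U =?= tree(U, empty) has no finite solution.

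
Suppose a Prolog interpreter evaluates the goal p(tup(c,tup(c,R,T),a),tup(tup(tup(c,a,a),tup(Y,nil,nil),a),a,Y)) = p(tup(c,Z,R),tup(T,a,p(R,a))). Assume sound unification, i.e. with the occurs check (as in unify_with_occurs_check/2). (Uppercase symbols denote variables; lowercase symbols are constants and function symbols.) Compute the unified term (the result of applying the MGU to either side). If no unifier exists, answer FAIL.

Decompose p/2: tup(c,tup(c,R,T),a) = tup(c,Z,R),  tup(tup(tup(c,a,a),tup(Y,nil,nil),a),a,Y) = tup(T,a,p(R,a)).
Decompose tup/3: c = c,  tup(c,R,T) = Z,  a = R.
Delete trivial equation c = c.
Bind Z := tup(c,R,T); no other remaining equation mentions Z.
Bind R := a; substituting into the remaining equation gives: tup(tup(tup(c,a,a),tup(Y,nil,nil),a),a,Y) = tup(T,a,p(a,a)). Substituting into the earlier binding gives Z := tup(c,a,T).
Decompose tup/3: tup(tup(c,a,a),tup(Y,nil,nil),a) = T,  a = a,  Y = p(a,a).
Bind T := tup(tup(c,a,a),tup(Y,nil,nil),a); no other remaining equation mentions T. Substituting into the earlier binding gives Z := tup(c,a,tup(tup(c,a,a),tup(Y,nil,nil),a)).
Delete trivial equation a = a.
Bind Y := p(a,a). Substituting into the earlier bindings gives Z := tup(c,a,tup(tup(c,a,a),tup(p(a,a),nil,nil),a)), T := tup(tup(c,a,a),tup(p(a,a),nil,nil),a).
Applying the MGU to either side gives p(tup(c,tup(c,a,tup(tup(c,a,a),tup(p(a,a),nil,nil),a)),a),tup(tup(tup(c,a,a),tup(p(a,a),nil,nil),a),a,p(a,a))).

p(tup(c,tup(c,a,tup(tup(c,a,a),tup(p(a,a),nil,nil),a)),a),tup(tup(tup(c,a,a),tup(p(a,a),nil,nil),a),a,p(a,a)))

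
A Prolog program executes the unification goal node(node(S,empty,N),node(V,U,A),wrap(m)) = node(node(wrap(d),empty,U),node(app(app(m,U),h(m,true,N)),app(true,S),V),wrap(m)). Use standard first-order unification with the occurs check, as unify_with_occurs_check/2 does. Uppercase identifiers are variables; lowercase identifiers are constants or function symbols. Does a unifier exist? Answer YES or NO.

YES

Decompose node/3: node(S,empty,N) = node(wrap(d),empty,U),  node(V,U,A) = node(app(app(m,U),h(m,true,N)),app(true,S),V),  wrap(m) = wrap(m).
Decompose node/3: S = wrap(d),  empty = empty,  N = U.
Bind S := wrap(d); substituting into the one remaining equation that mentions S gives: node(V,U,A) = node(app(app(m,U),h(m,true,N)),app(true,wrap(d)),V).
Delete trivial equation empty = empty.
Bind N := U; substituting into the one remaining equation that mentions N gives: node(V,U,A) = node(app(app(m,U),h(m,true,U)),app(true,wrap(d)),V).
Decompose node/3: V = app(app(m,U),h(m,true,U)),  U = app(true,wrap(d)),  A = V.
Bind V := app(app(m,U),h(m,true,U)); substituting into the one remaining equation that mentions V gives: A = app(app(m,U),h(m,true,U)).
Bind U := app(true,wrap(d)); substituting into the one remaining equation that mentions U gives: A = app(app(m,app(true,wrap(d))),h(m,true,app(true,wrap(d)))). Substituting into the earlier bindings gives N := app(true,wrap(d)), V := app(app(m,app(true,wrap(d))),h(m,true,app(true,wrap(d)))).
Bind A := app(app(m,app(true,wrap(d))),h(m,true,app(true,wrap(d)))); no other remaining equation mentions A.
Delete trivial equation wrap(m) = wrap(m).
No equations remain and no clash or occurs-check failure arose, so a unifier exists.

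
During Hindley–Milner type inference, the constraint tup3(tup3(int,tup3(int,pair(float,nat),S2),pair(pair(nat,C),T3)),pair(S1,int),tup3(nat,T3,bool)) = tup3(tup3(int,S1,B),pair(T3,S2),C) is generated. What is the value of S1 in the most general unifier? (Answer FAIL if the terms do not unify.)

tup3(int,pair(float,nat),int)

Decompose tup3/3: tup3(int,tup3(int,pair(float,nat),S2),pair(pair(nat,C),T3)) = tup3(int,S1,B),  pair(S1,int) = pair(T3,S2),  tup3(nat,T3,bool) = C.
Decompose tup3/3: int = int,  tup3(int,pair(float,nat),S2) = S1,  pair(pair(nat,C),T3) = B.
Delete trivial equation int = int.
Bind S1 := tup3(int,pair(float,nat),S2); substituting into the one remaining equation that mentions S1 gives: pair(tup3(int,pair(float,nat),S2),int) = pair(T3,S2).
Bind B := pair(pair(nat,C),T3); no other remaining equation mentions B.
Decompose pair/2: tup3(int,pair(float,nat),S2) = T3,  int = S2.
Bind T3 := tup3(int,pair(float,nat),S2); substituting into the one remaining equation that mentions T3 gives: tup3(nat,tup3(int,pair(float,nat),S2),bool) = C. Substituting into the earlier binding gives B := pair(pair(nat,C),tup3(int,pair(float,nat),S2)).
Bind S2 := int; substituting into the remaining equation gives: tup3(nat,tup3(int,pair(float,nat),int),bool) = C. Substituting into the earlier bindings gives S1 := tup3(int,pair(float,nat),int), B := pair(pair(nat,C),tup3(int,pair(float,nat),int)), T3 := tup3(int,pair(float,nat),int).
Bind C := tup3(nat,tup3(int,pair(float,nat),int),bool). Substituting into the earlier binding gives B := pair(pair(nat,tup3(nat,tup3(int,pair(float,nat),int),bool)),tup3(int,pair(float,nat),int)).
MGU = { S1 ↦ tup3(int,pair(float,nat),int), B ↦ pair(pair(nat,tup3(nat,tup3(int,pair(float,nat),int),bool)),tup3(int,pair(float,nat),int)), T3 ↦ tup3(int,pair(float,nat),int), S2 ↦ int, C ↦ tup3(nat,tup3(int,pair(float,nat),int),bool) }, so S1 ↦ tup3(int,pair(float,nat),int).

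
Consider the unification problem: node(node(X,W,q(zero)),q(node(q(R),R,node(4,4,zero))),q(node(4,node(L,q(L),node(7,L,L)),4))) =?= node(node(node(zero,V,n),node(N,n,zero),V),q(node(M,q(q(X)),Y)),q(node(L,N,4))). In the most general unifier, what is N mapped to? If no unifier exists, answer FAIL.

Decompose node/3: node(X,W,q(zero)) =?= node(node(zero,V,n),node(N,n,zero),V),  q(node(q(R),R,node(4,4,zero))) =?= q(node(M,q(q(X)),Y)),  q(node(4,node(L,q(L),node(7,L,L)),4)) =?= q(node(L,N,4)).
Decompose node/3: X =?= node(zero,V,n),  W =?= node(N,n,zero),  q(zero) =?= V.
Bind X := node(zero,V,n); substituting into the one remaining equation that mentions X gives: q(node(q(R),R,node(4,4,zero))) =?= q(node(M,q(q(node(zero,V,n))),Y)).
Bind W := node(N,n,zero); no other remaining equation mentions W.
Bind V := q(zero); substituting into the one remaining equation that mentions V gives: q(node(q(R),R,node(4,4,zero))) =?= q(node(M,q(q(node(zero,q(zero),n))),Y)). Substituting into the earlier binding gives X := node(zero,q(zero),n).
Decompose q/1: node(q(R),R,node(4,4,zero)) =?= node(M,q(q(node(zero,q(zero),n))),Y).
Decompose node/3: q(R) =?= M,  R =?= q(q(node(zero,q(zero),n))),  node(4,4,zero) =?= Y.
Bind M := q(R); no other remaining equation mentions M.
Bind R := q(q(node(zero,q(zero),n))); no other remaining equation mentions R. Substituting into the earlier binding gives M := q(q(q(node(zero,q(zero),n)))).
Bind Y := node(4,4,zero); no other remaining equation mentions Y.
Decompose q/1: node(4,node(L,q(L),node(7,L,L)),4) =?= node(L,N,4).
Decompose node/3: 4 =?= L,  node(L,q(L),node(7,L,L)) =?= N,  4 =?= 4.
Bind L := 4; substituting into the one remaining equation that mentions L gives: node(4,q(4),node(7,4,4)) =?= N.
Bind N := node(4,q(4),node(7,4,4)); no other remaining equation mentions N. Substituting into the earlier binding gives W := node(node(4,q(4),node(7,4,4)),n,zero).
Delete trivial equation 4 =?= 4.
MGU = { X -> node(zero,q(zero),n), W -> node(node(4,q(4),node(7,4,4)),n,zero), V -> q(zero), M -> q(q(q(node(zero,q(zero),n)))), R -> q(q(node(zero,q(zero),n))), Y -> node(4,4,zero), L -> 4, N -> node(4,q(4),node(7,4,4)) }, so N -> node(4,q(4),node(7,4,4)).

node(4,q(4),node(7,4,4))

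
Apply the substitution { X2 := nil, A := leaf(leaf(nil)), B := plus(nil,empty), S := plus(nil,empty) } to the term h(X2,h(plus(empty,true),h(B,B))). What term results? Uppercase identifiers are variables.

Replace each occurrence of X2 with nil.
Replace each occurrence of B with plus(nil,empty).
Result: h(nil,h(plus(empty,true),h(plus(nil,empty),plus(nil,empty)))).

h(nil,h(plus(empty,true),h(plus(nil,empty),plus(nil,empty))))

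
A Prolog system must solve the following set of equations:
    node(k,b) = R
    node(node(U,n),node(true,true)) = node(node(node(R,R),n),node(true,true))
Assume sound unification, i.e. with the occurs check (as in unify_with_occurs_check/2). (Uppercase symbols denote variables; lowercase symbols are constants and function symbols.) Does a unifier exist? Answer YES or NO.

Bind R := node(k,b); substituting into the remaining equation gives: node(node(U,n),node(true,true)) = node(node(node(node(k,b),node(k,b)),n),node(true,true)).
Decompose node/2: node(U,n) = node(node(node(k,b),node(k,b)),n),  node(true,true) = node(true,true).
Decompose node/2: U = node(node(k,b),node(k,b)),  n = n.
Bind U := node(node(k,b),node(k,b)); no other remaining equation mentions U.
Delete trivial equation n = n.
Delete trivial equation node(true,true) = node(true,true).
No equations remain and no clash or occurs-check failure arose, so a unifier exists.

YES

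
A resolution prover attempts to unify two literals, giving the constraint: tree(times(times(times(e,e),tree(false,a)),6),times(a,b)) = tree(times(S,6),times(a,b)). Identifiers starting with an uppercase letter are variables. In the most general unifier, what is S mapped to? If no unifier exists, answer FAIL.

Decompose tree/2: times(times(times(e,e),tree(false,a)),6) = times(S,6),  times(a,b) = times(a,b).
Decompose times/2: times(times(e,e),tree(false,a)) = S,  6 = 6.
Bind S := times(times(e,e),tree(false,a)); no other remaining equation mentions S.
Delete trivial equation 6 = 6.
Delete trivial equation times(a,b) = times(a,b).
MGU = { S := times(times(e,e),tree(false,a)) }, so S := times(times(e,e),tree(false,a)).

times(times(e,e),tree(false,a))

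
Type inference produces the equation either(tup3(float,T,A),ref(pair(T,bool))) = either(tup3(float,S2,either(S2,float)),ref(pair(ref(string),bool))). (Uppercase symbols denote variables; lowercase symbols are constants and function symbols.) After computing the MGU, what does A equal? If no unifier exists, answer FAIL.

Decompose either/2: tup3(float,T,A) = tup3(float,S2,either(S2,float)),  ref(pair(T,bool)) = ref(pair(ref(string),bool)).
Decompose tup3/3: float = float,  T = S2,  A = either(S2,float).
Delete trivial equation float = float.
Bind T := S2; substituting into the one remaining equation that mentions T gives: ref(pair(S2,bool)) = ref(pair(ref(string),bool)).
Bind A := either(S2,float); no other remaining equation mentions A.
Decompose ref/1: pair(S2,bool) = pair(ref(string),bool).
Decompose pair/2: S2 = ref(string),  bool = bool.
Bind S2 := ref(string); no other remaining equation mentions S2. Substituting into the earlier bindings gives T := ref(string), A := either(ref(string),float).
Delete trivial equation bool = bool.
MGU = { T := ref(string), A := either(ref(string),float), S2 := ref(string) }, so A := either(ref(string),float).

either(ref(string),float)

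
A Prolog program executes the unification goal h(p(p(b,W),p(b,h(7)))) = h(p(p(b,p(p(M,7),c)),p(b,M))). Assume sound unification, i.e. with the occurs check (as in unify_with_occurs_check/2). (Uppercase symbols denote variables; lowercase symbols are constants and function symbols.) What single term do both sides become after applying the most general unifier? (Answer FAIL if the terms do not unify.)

Decompose h/1: p(p(b,W),p(b,h(7))) = p(p(b,p(p(M,7),c)),p(b,M)).
Decompose p/2: p(b,W) = p(b,p(p(M,7),c)),  p(b,h(7)) = p(b,M).
Decompose p/2: b = b,  W = p(p(M,7),c).
Delete trivial equation b = b.
Bind W := p(p(M,7),c); no other remaining equation mentions W.
Decompose p/2: b = b,  h(7) = M.
Delete trivial equation b = b.
Bind M := h(7). Substituting into the earlier binding gives W := p(p(h(7),7),c).
Applying the MGU to either side gives h(p(p(b,p(p(h(7),7),c)),p(b,h(7)))).

h(p(p(b,p(p(h(7),7),c)),p(b,h(7))))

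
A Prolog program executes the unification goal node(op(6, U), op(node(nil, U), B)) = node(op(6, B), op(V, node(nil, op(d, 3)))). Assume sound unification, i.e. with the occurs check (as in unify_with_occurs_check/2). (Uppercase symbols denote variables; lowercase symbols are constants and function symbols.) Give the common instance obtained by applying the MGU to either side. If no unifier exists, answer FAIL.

node(op(6, node(nil, op(d, 3))), op(node(nil, node(nil, op(d, 3))), node(nil, op(d, 3))))

Decompose node/2: op(6, U) = op(6, B),  op(node(nil, U), B) = op(V, node(nil, op(d, 3))).
Decompose op/2: 6 = 6,  U = B.
Delete trivial equation 6 = 6.
Bind U := B; substituting into the remaining equation gives: op(node(nil, B), B) = op(V, node(nil, op(d, 3))).
Decompose op/2: node(nil, B) = V,  B = node(nil, op(d, 3)).
Bind V := node(nil, B); no other remaining equation mentions V.
Bind B := node(nil, op(d, 3)). Substituting into the earlier bindings gives U := node(nil, op(d, 3)), V := node(nil, node(nil, op(d, 3))).
Applying the MGU to either side gives node(op(6, node(nil, op(d, 3))), op(node(nil, node(nil, op(d, 3))), node(nil, op(d, 3)))).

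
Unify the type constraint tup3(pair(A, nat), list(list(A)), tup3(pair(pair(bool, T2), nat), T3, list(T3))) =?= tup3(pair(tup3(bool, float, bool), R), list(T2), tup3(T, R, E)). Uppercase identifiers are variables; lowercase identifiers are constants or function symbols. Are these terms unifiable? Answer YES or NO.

Decompose tup3/3: pair(A, nat) =?= pair(tup3(bool, float, bool), R),  list(list(A)) =?= list(T2),  tup3(pair(pair(bool, T2), nat), T3, list(T3)) =?= tup3(T, R, E).
Decompose pair/2: A =?= tup3(bool, float, bool),  nat =?= R.
Bind A := tup3(bool, float, bool); substituting into the one remaining equation that mentions A gives: list(list(tup3(bool, float, bool))) =?= list(T2).
Bind R := nat; substituting into the one remaining equation that mentions R gives: tup3(pair(pair(bool, T2), nat), T3, list(T3)) =?= tup3(T, nat, E).
Decompose list/1: list(tup3(bool, float, bool)) =?= T2.
Bind T2 := list(tup3(bool, float, bool)); substituting into the remaining equation gives: tup3(pair(pair(bool, list(tup3(bool, float, bool))), nat), T3, list(T3)) =?= tup3(T, nat, E).
Decompose tup3/3: pair(pair(bool, list(tup3(bool, float, bool))), nat) =?= T,  T3 =?= nat,  list(T3) =?= E.
Bind T := pair(pair(bool, list(tup3(bool, float, bool))), nat); no other remaining equation mentions T.
Bind T3 := nat; substituting into the remaining equation gives: list(nat) =?= E.
Bind E := list(nat).
No equations remain and no clash or occurs-check failure arose, so a unifier exists.

YES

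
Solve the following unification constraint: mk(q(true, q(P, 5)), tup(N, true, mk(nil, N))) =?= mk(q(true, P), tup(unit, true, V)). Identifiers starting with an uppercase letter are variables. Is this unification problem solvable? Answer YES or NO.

Decompose mk/2: q(true, q(P, 5)) =?= q(true, P),  tup(N, true, mk(nil, N)) =?= tup(unit, true, V).
Decompose q/2: true =?= true,  q(P, 5) =?= P.
Delete trivial equation true =?= true.
Occurs check fails: P occurs in q(P, 5); the equation P =?= q(P, 5) has no finite solution.

NO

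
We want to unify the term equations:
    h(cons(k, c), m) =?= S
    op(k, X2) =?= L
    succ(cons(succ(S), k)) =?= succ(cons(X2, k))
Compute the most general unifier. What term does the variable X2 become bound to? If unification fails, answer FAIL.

succ(h(cons(k, c), m))

Bind S := h(cons(k, c), m); substituting into the one remaining equation that mentions S gives: succ(cons(succ(h(cons(k, c), m)), k)) =?= succ(cons(X2, k)).
Bind L := op(k, X2); no other remaining equation mentions L.
Decompose succ/1: cons(succ(h(cons(k, c), m)), k) =?= cons(X2, k).
Decompose cons/2: succ(h(cons(k, c), m)) =?= X2,  k =?= k.
Bind X2 := succ(h(cons(k, c), m)); no other remaining equation mentions X2. Substituting into the earlier binding gives L := op(k, succ(h(cons(k, c), m))).
Delete trivial equation k =?= k.
MGU = { S -> h(cons(k, c), m), L -> op(k, succ(h(cons(k, c), m))), X2 -> succ(h(cons(k, c), m)) }, so X2 -> succ(h(cons(k, c), m)).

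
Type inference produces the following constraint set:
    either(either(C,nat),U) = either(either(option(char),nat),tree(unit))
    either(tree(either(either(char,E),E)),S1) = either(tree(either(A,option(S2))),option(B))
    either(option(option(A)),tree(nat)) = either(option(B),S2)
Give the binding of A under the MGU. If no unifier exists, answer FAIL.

either(char,option(tree(nat)))

Decompose either/2: either(C,nat) = either(option(char),nat),  U = tree(unit).
Decompose either/2: C = option(char),  nat = nat.
Bind C := option(char); no other remaining equation mentions C.
Delete trivial equation nat = nat.
Bind U := tree(unit); no other remaining equation mentions U.
Decompose either/2: tree(either(either(char,E),E)) = tree(either(A,option(S2))),  S1 = option(B).
Decompose tree/1: either(either(char,E),E) = either(A,option(S2)).
Decompose either/2: either(char,E) = A,  E = option(S2).
Bind A := either(char,E); substituting into the one remaining equation that mentions A gives: either(option(option(either(char,E))),tree(nat)) = either(option(B),S2).
Bind E := option(S2); substituting into the one remaining equation that mentions E gives: either(option(option(either(char,option(S2)))),tree(nat)) = either(option(B),S2). Substituting into the earlier binding gives A := either(char,option(S2)).
Bind S1 := option(B); no other remaining equation mentions S1.
Decompose either/2: option(option(either(char,option(S2)))) = option(B),  tree(nat) = S2.
Decompose option/1: option(either(char,option(S2))) = B.
Bind B := option(either(char,option(S2))); no other remaining equation mentions B. Substituting into the earlier binding gives S1 := option(option(either(char,option(S2)))).
Bind S2 := tree(nat). Substituting into the earlier bindings gives A := either(char,option(tree(nat))), E := option(tree(nat)), S1 := option(option(either(char,option(tree(nat))))), B := option(either(char,option(tree(nat)))).
MGU = { C ↦ option(char), U ↦ tree(unit), A ↦ either(char,option(tree(nat))), E ↦ option(tree(nat)), S1 ↦ option(option(either(char,option(tree(nat))))), B ↦ option(either(char,option(tree(nat)))), S2 ↦ tree(nat) }, so A ↦ either(char,option(tree(nat))).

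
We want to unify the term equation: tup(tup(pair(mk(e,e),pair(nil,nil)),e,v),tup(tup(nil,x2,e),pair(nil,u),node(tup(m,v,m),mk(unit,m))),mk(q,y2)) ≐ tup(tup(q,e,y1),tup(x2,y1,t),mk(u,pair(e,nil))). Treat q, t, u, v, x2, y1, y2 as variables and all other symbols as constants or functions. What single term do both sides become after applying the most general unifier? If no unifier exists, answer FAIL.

Decompose tup/3: tup(pair(mk(e,e),pair(nil,nil)),e,v) ≐ tup(q,e,y1),  tup(tup(nil,x2,e),pair(nil,u),node(tup(m,v,m),mk(unit,m))) ≐ tup(x2,y1,t),  mk(q,y2) ≐ mk(u,pair(e,nil)).
Decompose tup/3: pair(mk(e,e),pair(nil,nil)) ≐ q,  e ≐ e,  v ≐ y1.
Bind q := pair(mk(e,e),pair(nil,nil)); substituting into the one remaining equation that mentions q gives: mk(pair(mk(e,e),pair(nil,nil)),y2) ≐ mk(u,pair(e,nil)).
Delete trivial equation e ≐ e.
Bind v := y1; substituting into the one remaining equation that mentions v gives: tup(tup(nil,x2,e),pair(nil,u),node(tup(m,y1,m),mk(unit,m))) ≐ tup(x2,y1,t).
Decompose tup/3: tup(nil,x2,e) ≐ x2,  pair(nil,u) ≐ y1,  node(tup(m,y1,m),mk(unit,m)) ≐ t.
Occurs check fails: x2 occurs in tup(nil,x2,e); the equation x2 ≐ tup(nil,x2,e) has no finite solution.

FAIL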